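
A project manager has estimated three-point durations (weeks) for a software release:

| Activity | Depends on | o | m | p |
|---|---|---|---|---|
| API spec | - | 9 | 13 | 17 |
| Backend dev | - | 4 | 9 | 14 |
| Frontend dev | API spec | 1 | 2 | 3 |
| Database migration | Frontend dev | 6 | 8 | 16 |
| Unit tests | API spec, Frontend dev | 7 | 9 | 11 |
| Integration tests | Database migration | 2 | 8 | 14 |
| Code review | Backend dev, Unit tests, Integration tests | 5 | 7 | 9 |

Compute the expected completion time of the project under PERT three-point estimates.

39 weeks

te_API spec = (9 + 4·13 + 17)/6 = 78/6 = 13
te_Backend dev = (4 + 4·9 + 14)/6 = 54/6 = 9
te_Frontend dev = (1 + 4·2 + 3)/6 = 12/6 = 2
te_Database migration = (6 + 4·8 + 16)/6 = 54/6 = 9
te_Unit tests = (7 + 4·9 + 11)/6 = 54/6 = 9
te_Integration tests = (2 + 4·8 + 14)/6 = 48/6 = 8
te_Code review = (5 + 4·7 + 9)/6 = 42/6 = 7

Forward pass:
ES_API spec = 0; EF_API spec = 13
ES_Backend dev = 0; EF_Backend dev = 9
ES_Frontend dev = 13; EF_Frontend dev = 13+2 = 15
ES_Database migration = 15; EF_Database migration = 15+9 = 24
ES_Unit tests = max(EF_API spec=13, EF_Frontend dev=15) = 15; EF_Unit tests = 15+9 = 24
ES_Integration tests = 24; EF_Integration tests = 24+8 = 32
ES_Code review = max(EF_Backend dev=9, EF_Unit tests=24, EF_Integration tests=32) = 32; EF_Code review = 32+7 = 39
Expected project duration μ = 39 weeks. Critical path: API spec → Frontend dev → Database migration → Integration tests → Code review.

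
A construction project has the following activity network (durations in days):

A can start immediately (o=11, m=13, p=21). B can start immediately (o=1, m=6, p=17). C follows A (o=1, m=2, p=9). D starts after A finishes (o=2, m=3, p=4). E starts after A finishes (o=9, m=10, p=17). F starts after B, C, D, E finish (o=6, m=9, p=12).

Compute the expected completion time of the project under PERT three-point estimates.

te_A = (11 + 4·13 + 21)/6 = 84/6 = 14
te_B = (1 + 4·6 + 17)/6 = 42/6 = 7
te_C = (1 + 4·2 + 9)/6 = 18/6 = 3
te_D = (2 + 4·3 + 4)/6 = 18/6 = 3
te_E = (9 + 4·10 + 17)/6 = 66/6 = 11
te_F = (6 + 4·9 + 12)/6 = 54/6 = 9

Forward pass:
ES_A = 0; EF_A = 14
ES_B = 0; EF_B = 7
ES_C = 14; EF_C = 14+3 = 17
ES_D = 14; EF_D = 14+3 = 17
ES_E = 14; EF_E = 14+11 = 25
ES_F = max(EF_B=7, EF_C=17, EF_D=17, EF_E=25) = 25; EF_F = 25+9 = 34
Expected project duration μ = 34 days. Critical path: A → E → F.

34 days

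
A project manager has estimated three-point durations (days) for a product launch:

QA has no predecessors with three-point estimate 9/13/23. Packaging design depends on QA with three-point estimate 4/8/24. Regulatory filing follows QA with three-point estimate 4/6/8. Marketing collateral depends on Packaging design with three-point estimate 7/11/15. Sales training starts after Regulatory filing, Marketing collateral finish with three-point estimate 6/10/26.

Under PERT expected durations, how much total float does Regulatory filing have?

te_QA = (9 + 4·13 + 23)/6 = 84/6 = 14
te_Packaging design = (4 + 4·8 + 24)/6 = 60/6 = 10
te_Regulatory filing = (4 + 4·6 + 8)/6 = 36/6 = 6
te_Marketing collateral = (7 + 4·11 + 15)/6 = 66/6 = 11
te_Sales training = (6 + 4·10 + 26)/6 = 72/6 = 12

Forward pass:
ES_QA = 0; EF_QA = 14
ES_Packaging design = 14; EF_Packaging design = 14+10 = 24
ES_Regulatory filing = 14; EF_Regulatory filing = 14+6 = 20
ES_Marketing collateral = 24; EF_Marketing collateral = 24+11 = 35
ES_Sales training = max(EF_Regulatory filing=20, EF_Marketing collateral=35) = 35; EF_Sales training = 35+12 = 47
Expected project duration μ = 47 days. Critical path: QA → Packaging design → Marketing collateral → Sales training.

Backward pass:
LF_Sales training = 47; LS_Sales training = 47−12 = 35
LF_Marketing collateral = LS_Sales training = 35; LS_Marketing collateral = 35−11 = 24
LF_Regulatory filing = LS_Sales training = 35; LS_Regulatory filing = 35−6 = 29
LF_Packaging design = LS_Marketing collateral = 24; LS_Packaging design = 24−10 = 14
LF_QA = min(LS_Packaging design=14, LS_Regulatory filing=29) = 14; LS_QA = 14−14 = 0
Slack_Regulatory filing = LS_Regulatory filing − ES_Regulatory filing = 29 − 14 = 15

15 days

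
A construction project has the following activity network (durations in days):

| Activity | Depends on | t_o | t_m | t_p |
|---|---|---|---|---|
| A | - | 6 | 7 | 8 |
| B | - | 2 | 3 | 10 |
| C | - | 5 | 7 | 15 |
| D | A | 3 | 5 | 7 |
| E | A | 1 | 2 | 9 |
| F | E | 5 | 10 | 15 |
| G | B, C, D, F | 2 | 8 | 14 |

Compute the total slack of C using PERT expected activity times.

12 days

te_A = (6 + 4·7 + 8)/6 = 42/6 = 7
te_B = (2 + 4·3 + 10)/6 = 24/6 = 4
te_C = (5 + 4·7 + 15)/6 = 48/6 = 8
te_D = (3 + 4·5 + 7)/6 = 30/6 = 5
te_E = (1 + 4·2 + 9)/6 = 18/6 = 3
te_F = (5 + 4·10 + 15)/6 = 60/6 = 10
te_G = (2 + 4·8 + 14)/6 = 48/6 = 8

Forward pass:
ES_A = 0; EF_A = 7
ES_B = 0; EF_B = 4
ES_C = 0; EF_C = 8
ES_D = 7; EF_D = 7+5 = 12
ES_E = 7; EF_E = 7+3 = 10
ES_F = 10; EF_F = 10+10 = 20
ES_G = max(EF_B=4, EF_C=8, EF_D=12, EF_F=20) = 20; EF_G = 20+8 = 28
Expected project duration μ = 28 days. Critical path: A → E → F → G.

Backward pass:
LF_G = 28; LS_G = 28−8 = 20
LF_F = LS_G = 20; LS_F = 20−10 = 10
LF_E = LS_F = 10; LS_E = 10−3 = 7
LF_D = LS_G = 20; LS_D = 20−5 = 15
LF_C = LS_G = 20; LS_C = 20−8 = 12
LF_B = LS_G = 20; LS_B = 20−4 = 16
LF_A = min(LS_D=15, LS_E=7) = 7; LS_A = 7−7 = 0
Slack_C = LS_C − ES_C = 12 − 0 = 12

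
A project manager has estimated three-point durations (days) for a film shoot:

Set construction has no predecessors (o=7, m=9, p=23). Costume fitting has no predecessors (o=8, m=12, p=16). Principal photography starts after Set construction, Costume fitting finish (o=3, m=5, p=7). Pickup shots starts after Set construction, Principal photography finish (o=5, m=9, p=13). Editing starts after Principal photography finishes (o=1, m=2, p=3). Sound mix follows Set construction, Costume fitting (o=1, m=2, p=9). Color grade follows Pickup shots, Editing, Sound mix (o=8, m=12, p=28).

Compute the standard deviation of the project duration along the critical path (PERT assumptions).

te_Set construction = (7 + 4·9 + 23)/6 = 66/6 = 11; σ²_Set construction = ((23−7)/6)² = 7.111
te_Costume fitting = (8 + 4·12 + 16)/6 = 72/6 = 12; σ²_Costume fitting = ((16−8)/6)² = 1.778
te_Principal photography = (3 + 4·5 + 7)/6 = 30/6 = 5; σ²_Principal photography = ((7−3)/6)² = 0.444
te_Pickup shots = (5 + 4·9 + 13)/6 = 54/6 = 9; σ²_Pickup shots = ((13−5)/6)² = 1.778
te_Editing = (1 + 4·2 + 3)/6 = 12/6 = 2; σ²_Editing = ((3−1)/6)² = 0.111
te_Sound mix = (1 + 4·2 + 9)/6 = 18/6 = 3; σ²_Sound mix = ((9−1)/6)² = 1.778
te_Color grade = (8 + 4·12 + 28)/6 = 84/6 = 14; σ²_Color grade = ((28−8)/6)² = 11.111

Forward pass:
ES_Set construction = 0; EF_Set construction = 11
ES_Costume fitting = 0; EF_Costume fitting = 12
ES_Principal photography = max(EF_Set construction=11, EF_Costume fitting=12) = 12; EF_Principal photography = 12+5 = 17
ES_Pickup shots = max(EF_Set construction=11, EF_Principal photography=17) = 17; EF_Pickup shots = 17+9 = 26
ES_Editing = 17; EF_Editing = 17+2 = 19
ES_Sound mix = max(EF_Set construction=11, EF_Costume fitting=12) = 12; EF_Sound mix = 12+3 = 15
ES_Color grade = max(EF_Pickup shots=26, EF_Editing=19, EF_Sound mix=15) = 26; EF_Color grade = 26+14 = 40
Expected project duration μ = 40 days. Critical path: Costume fitting → Principal photography → Pickup shots → Color grade.

Variance along critical path = 1.778 + 0.444 + 1.778 + 11.111 = 15.111
σ = √15.111 = 3.887 days

3.89 days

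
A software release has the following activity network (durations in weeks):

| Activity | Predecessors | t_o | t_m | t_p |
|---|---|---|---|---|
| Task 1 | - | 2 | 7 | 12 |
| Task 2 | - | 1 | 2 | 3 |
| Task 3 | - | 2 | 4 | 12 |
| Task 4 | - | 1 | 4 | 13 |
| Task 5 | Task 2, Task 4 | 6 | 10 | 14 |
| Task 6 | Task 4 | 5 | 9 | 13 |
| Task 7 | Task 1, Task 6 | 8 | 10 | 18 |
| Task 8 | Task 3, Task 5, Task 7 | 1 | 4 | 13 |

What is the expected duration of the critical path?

te_Task 1 = (2 + 4·7 + 12)/6 = 42/6 = 7
te_Task 2 = (1 + 4·2 + 3)/6 = 12/6 = 2
te_Task 3 = (2 + 4·4 + 12)/6 = 30/6 = 5
te_Task 4 = (1 + 4·4 + 13)/6 = 30/6 = 5
te_Task 5 = (6 + 4·10 + 14)/6 = 60/6 = 10
te_Task 6 = (5 + 4·9 + 13)/6 = 54/6 = 9
te_Task 7 = (8 + 4·10 + 18)/6 = 66/6 = 11
te_Task 8 = (1 + 4·4 + 13)/6 = 30/6 = 5

Forward pass:
ES_Task 1 = 0; EF_Task 1 = 7
ES_Task 2 = 0; EF_Task 2 = 2
ES_Task 3 = 0; EF_Task 3 = 5
ES_Task 4 = 0; EF_Task 4 = 5
ES_Task 5 = max(EF_Task 2=2, EF_Task 4=5) = 5; EF_Task 5 = 5+10 = 15
ES_Task 6 = 5; EF_Task 6 = 5+9 = 14
ES_Task 7 = max(EF_Task 1=7, EF_Task 6=14) = 14; EF_Task 7 = 14+11 = 25
ES_Task 8 = max(EF_Task 3=5, EF_Task 5=15, EF_Task 7=25) = 25; EF_Task 8 = 25+5 = 30
Expected project duration μ = 30 weeks. Critical path: Task 4 → Task 6 → Task 7 → Task 8.

30 weeks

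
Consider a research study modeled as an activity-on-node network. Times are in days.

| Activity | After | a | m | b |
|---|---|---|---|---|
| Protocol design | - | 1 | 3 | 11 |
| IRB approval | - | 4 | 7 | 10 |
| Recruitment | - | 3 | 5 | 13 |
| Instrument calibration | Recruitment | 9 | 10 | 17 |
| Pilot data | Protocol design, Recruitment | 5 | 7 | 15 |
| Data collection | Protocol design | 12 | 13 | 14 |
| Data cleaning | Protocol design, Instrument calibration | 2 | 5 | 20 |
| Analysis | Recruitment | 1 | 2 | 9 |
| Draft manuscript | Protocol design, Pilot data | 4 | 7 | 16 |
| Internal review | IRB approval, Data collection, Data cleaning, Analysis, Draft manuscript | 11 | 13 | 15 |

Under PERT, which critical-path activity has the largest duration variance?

te_Protocol design = (1 + 4·3 + 11)/6 = 24/6 = 4; σ²_Protocol design = ((11−1)/6)² = 2.778
te_IRB approval = (4 + 4·7 + 10)/6 = 42/6 = 7; σ²_IRB approval = ((10−4)/6)² = 1.000
te_Recruitment = (3 + 4·5 + 13)/6 = 36/6 = 6; σ²_Recruitment = ((13−3)/6)² = 2.778
te_Instrument calibration = (9 + 4·10 + 17)/6 = 66/6 = 11; σ²_Instrument calibration = ((17−9)/6)² = 1.778
te_Pilot data = (5 + 4·7 + 15)/6 = 48/6 = 8; σ²_Pilot data = ((15−5)/6)² = 2.778
te_Data collection = (12 + 4·13 + 14)/6 = 78/6 = 13; σ²_Data collection = ((14−12)/6)² = 0.111
te_Data cleaning = (2 + 4·5 + 20)/6 = 42/6 = 7; σ²_Data cleaning = ((20−2)/6)² = 9.000
te_Analysis = (1 + 4·2 + 9)/6 = 18/6 = 3; σ²_Analysis = ((9−1)/6)² = 1.778
te_Draft manuscript = (4 + 4·7 + 16)/6 = 48/6 = 8; σ²_Draft manuscript = ((16−4)/6)² = 4.000
te_Internal review = (11 + 4·13 + 15)/6 = 78/6 = 13; σ²_Internal review = ((15−11)/6)² = 0.444

Forward pass:
ES_Protocol design = 0; EF_Protocol design = 4
ES_IRB approval = 0; EF_IRB approval = 7
ES_Recruitment = 0; EF_Recruitment = 6
ES_Instrument calibration = 6; EF_Instrument calibration = 6+11 = 17
ES_Pilot data = max(EF_Protocol design=4, EF_Recruitment=6) = 6; EF_Pilot data = 6+8 = 14
ES_Data collection = 4; EF_Data collection = 4+13 = 17
ES_Data cleaning = max(EF_Protocol design=4, EF_Instrument calibration=17) = 17; EF_Data cleaning = 17+7 = 24
ES_Analysis = 6; EF_Analysis = 6+3 = 9
ES_Draft manuscript = max(EF_Protocol design=4, EF_Pilot data=14) = 14; EF_Draft manuscript = 14+8 = 22
ES_Internal review = max(EF_IRB approval=7, EF_Data collection=17, EF_Data cleaning=24, EF_Analysis=9, EF_Draft manuscript=22) = 24; EF_Internal review = 24+13 = 37
Expected project duration μ = 37 days. Critical path: Recruitment → Instrument calibration → Data cleaning → Internal review.

Variances on critical path: σ²_Recruitment=2.778, σ²_Instrument calibration=1.778, σ²_Data cleaning=9.000, σ²_Internal review=0.444.
Largest is σ²_Data cleaning = 9.000.

Data cleaning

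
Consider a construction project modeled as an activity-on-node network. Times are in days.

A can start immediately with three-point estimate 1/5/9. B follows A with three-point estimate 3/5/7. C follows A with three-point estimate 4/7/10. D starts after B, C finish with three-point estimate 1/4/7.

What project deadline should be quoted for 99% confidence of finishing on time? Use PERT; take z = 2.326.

te_A = (1 + 4·5 + 9)/6 = 30/6 = 5; σ²_A = ((9−1)/6)² = 1.778
te_B = (3 + 4·5 + 7)/6 = 30/6 = 5; σ²_B = ((7−3)/6)² = 0.444
te_C = (4 + 4·7 + 10)/6 = 42/6 = 7; σ²_C = ((10−4)/6)² = 1.000
te_D = (1 + 4·4 + 7)/6 = 24/6 = 4; σ²_D = ((7−1)/6)² = 1.000

Forward pass:
ES_A = 0; EF_A = 5
ES_B = 5; EF_B = 5+5 = 10
ES_C = 5; EF_C = 5+7 = 12
ES_D = max(EF_B=10, EF_C=12) = 12; EF_D = 12+4 = 16
Expected project duration μ = 16 days. Critical path: A → C → D.

Variance along critical path = 1.778 + 1.000 + 1.000 = 3.778; σ = 1.944 days.
D = μ + z·σ = 16 + 2.326·1.944 = 20.5 days

20.5 days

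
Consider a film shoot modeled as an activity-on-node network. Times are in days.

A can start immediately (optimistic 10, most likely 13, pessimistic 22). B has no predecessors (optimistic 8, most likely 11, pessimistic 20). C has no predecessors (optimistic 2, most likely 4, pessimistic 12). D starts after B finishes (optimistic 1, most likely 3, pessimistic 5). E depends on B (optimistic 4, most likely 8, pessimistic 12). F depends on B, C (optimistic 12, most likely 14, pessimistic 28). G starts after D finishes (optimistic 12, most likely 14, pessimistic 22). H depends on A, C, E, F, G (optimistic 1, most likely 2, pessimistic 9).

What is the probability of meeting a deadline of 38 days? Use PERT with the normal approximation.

te_A = (10 + 4·13 + 22)/6 = 84/6 = 14; σ²_A = ((22−10)/6)² = 4.000
te_B = (8 + 4·11 + 20)/6 = 72/6 = 12; σ²_B = ((20−8)/6)² = 4.000
te_C = (2 + 4·4 + 12)/6 = 30/6 = 5; σ²_C = ((12−2)/6)² = 2.778
te_D = (1 + 4·3 + 5)/6 = 18/6 = 3; σ²_D = ((5−1)/6)² = 0.444
te_E = (4 + 4·8 + 12)/6 = 48/6 = 8; σ²_E = ((12−4)/6)² = 1.778
te_F = (12 + 4·14 + 28)/6 = 96/6 = 16; σ²_F = ((28−12)/6)² = 7.111
te_G = (12 + 4·14 + 22)/6 = 90/6 = 15; σ²_G = ((22−12)/6)² = 2.778
te_H = (1 + 4·2 + 9)/6 = 18/6 = 3; σ²_H = ((9−1)/6)² = 1.778

Forward pass:
ES_A = 0; EF_A = 14
ES_B = 0; EF_B = 12
ES_C = 0; EF_C = 5
ES_D = 12; EF_D = 12+3 = 15
ES_E = 12; EF_E = 12+8 = 20
ES_F = max(EF_B=12, EF_C=5) = 12; EF_F = 12+16 = 28
ES_G = 15; EF_G = 15+15 = 30
ES_H = max(EF_A=14, EF_C=5, EF_E=20, EF_F=28, EF_G=30) = 30; EF_H = 30+3 = 33
Expected project duration μ = 33 days. Critical path: B → D → G → H.

Variance along critical path = 4.000 + 0.444 + 2.778 + 1.778 = 9.000; σ = √9.000 = 3.000 days.
Z = (38 − 33) / 3.000 = 1.667
P(T ≤ 38) = Φ(1.667) ≈ 0.952

0.952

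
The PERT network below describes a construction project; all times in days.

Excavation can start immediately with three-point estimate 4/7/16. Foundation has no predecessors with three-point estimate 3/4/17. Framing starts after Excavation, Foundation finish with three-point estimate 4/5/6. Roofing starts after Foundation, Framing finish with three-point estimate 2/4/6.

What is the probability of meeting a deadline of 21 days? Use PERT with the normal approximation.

0.970

te_Excavation = (4 + 4·7 + 16)/6 = 48/6 = 8; σ²_Excavation = ((16−4)/6)² = 4.000
te_Foundation = (3 + 4·4 + 17)/6 = 36/6 = 6; σ²_Foundation = ((17−3)/6)² = 5.444
te_Framing = (4 + 4·5 + 6)/6 = 30/6 = 5; σ²_Framing = ((6−4)/6)² = 0.111
te_Roofing = (2 + 4·4 + 6)/6 = 24/6 = 4; σ²_Roofing = ((6−2)/6)² = 0.444

Forward pass:
ES_Excavation = 0; EF_Excavation = 8
ES_Foundation = 0; EF_Foundation = 6
ES_Framing = max(EF_Excavation=8, EF_Foundation=6) = 8; EF_Framing = 8+5 = 13
ES_Roofing = max(EF_Foundation=6, EF_Framing=13) = 13; EF_Roofing = 13+4 = 17
Expected project duration μ = 17 days. Critical path: Excavation → Framing → Roofing.

Variance along critical path = 4.000 + 0.111 + 0.444 = 4.556; σ = √4.556 = 2.134 days.
Z = (21 − 17) / 2.134 = 1.874
P(T ≤ 21) = Φ(1.874) ≈ 0.970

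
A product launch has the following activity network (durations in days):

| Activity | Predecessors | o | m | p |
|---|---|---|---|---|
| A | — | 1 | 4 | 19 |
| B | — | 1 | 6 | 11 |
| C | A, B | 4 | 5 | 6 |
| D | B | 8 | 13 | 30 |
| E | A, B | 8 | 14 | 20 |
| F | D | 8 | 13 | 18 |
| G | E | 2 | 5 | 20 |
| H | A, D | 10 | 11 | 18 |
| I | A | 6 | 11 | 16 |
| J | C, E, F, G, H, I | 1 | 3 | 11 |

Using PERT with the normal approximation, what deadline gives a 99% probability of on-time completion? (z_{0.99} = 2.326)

te_A = (1 + 4·4 + 19)/6 = 36/6 = 6; σ²_A = ((19−1)/6)² = 9.000
te_B = (1 + 4·6 + 11)/6 = 36/6 = 6; σ²_B = ((11−1)/6)² = 2.778
te_C = (4 + 4·5 + 6)/6 = 30/6 = 5; σ²_C = ((6−4)/6)² = 0.111
te_D = (8 + 4·13 + 30)/6 = 90/6 = 15; σ²_D = ((30−8)/6)² = 13.444
te_E = (8 + 4·14 + 20)/6 = 84/6 = 14; σ²_E = ((20−8)/6)² = 4.000
te_F = (8 + 4·13 + 18)/6 = 78/6 = 13; σ²_F = ((18−8)/6)² = 2.778
te_G = (2 + 4·5 + 20)/6 = 42/6 = 7; σ²_G = ((20−2)/6)² = 9.000
te_H = (10 + 4·11 + 18)/6 = 72/6 = 12; σ²_H = ((18−10)/6)² = 1.778
te_I = (6 + 4·11 + 16)/6 = 66/6 = 11; σ²_I = ((16−6)/6)² = 2.778
te_J = (1 + 4·3 + 11)/6 = 24/6 = 4; σ²_J = ((11−1)/6)² = 2.778

Forward pass:
ES_A = 0; EF_A = 6
ES_B = 0; EF_B = 6
ES_C = max(EF_A=6, EF_B=6) = 6; EF_C = 6+5 = 11
ES_D = 6; EF_D = 6+15 = 21
ES_E = max(EF_A=6, EF_B=6) = 6; EF_E = 6+14 = 20
ES_F = 21; EF_F = 21+13 = 34
ES_G = 20; EF_G = 20+7 = 27
ES_H = max(EF_A=6, EF_D=21) = 21; EF_H = 21+12 = 33
ES_I = 6; EF_I = 6+11 = 17
ES_J = max(EF_C=11, EF_E=20, EF_F=34, EF_G=27, EF_H=33, EF_I=17) = 34; EF_J = 34+4 = 38
Expected project duration μ = 38 days. Critical path: B → D → F → J.

Variance along critical path = 2.778 + 13.444 + 2.778 + 2.778 = 21.778; σ = 4.667 days.
D = μ + z·σ = 38 + 2.326·4.667 = 48.9 days

48.9 days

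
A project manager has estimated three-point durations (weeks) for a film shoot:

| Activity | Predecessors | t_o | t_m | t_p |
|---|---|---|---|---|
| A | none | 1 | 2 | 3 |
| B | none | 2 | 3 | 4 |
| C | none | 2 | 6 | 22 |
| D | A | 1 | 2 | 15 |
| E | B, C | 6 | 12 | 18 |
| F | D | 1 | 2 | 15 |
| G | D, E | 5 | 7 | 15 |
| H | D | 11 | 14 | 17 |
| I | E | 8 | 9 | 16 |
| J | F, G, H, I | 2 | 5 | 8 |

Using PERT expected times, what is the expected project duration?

35 weeks

te_A = (1 + 4·2 + 3)/6 = 12/6 = 2
te_B = (2 + 4·3 + 4)/6 = 18/6 = 3
te_C = (2 + 4·6 + 22)/6 = 48/6 = 8
te_D = (1 + 4·2 + 15)/6 = 24/6 = 4
te_E = (6 + 4·12 + 18)/6 = 72/6 = 12
te_F = (1 + 4·2 + 15)/6 = 24/6 = 4
te_G = (5 + 4·7 + 15)/6 = 48/6 = 8
te_H = (11 + 4·14 + 17)/6 = 84/6 = 14
te_I = (8 + 4·9 + 16)/6 = 60/6 = 10
te_J = (2 + 4·5 + 8)/6 = 30/6 = 5

Forward pass:
ES_A = 0; EF_A = 2
ES_B = 0; EF_B = 3
ES_C = 0; EF_C = 8
ES_D = 2; EF_D = 2+4 = 6
ES_E = max(EF_B=3, EF_C=8) = 8; EF_E = 8+12 = 20
ES_F = 6; EF_F = 6+4 = 10
ES_G = max(EF_D=6, EF_E=20) = 20; EF_G = 20+8 = 28
ES_H = 6; EF_H = 6+14 = 20
ES_I = 20; EF_I = 20+10 = 30
ES_J = max(EF_F=10, EF_G=28, EF_H=20, EF_I=30) = 30; EF_J = 30+5 = 35
Expected project duration μ = 35 weeks. Critical path: C → E → I → J.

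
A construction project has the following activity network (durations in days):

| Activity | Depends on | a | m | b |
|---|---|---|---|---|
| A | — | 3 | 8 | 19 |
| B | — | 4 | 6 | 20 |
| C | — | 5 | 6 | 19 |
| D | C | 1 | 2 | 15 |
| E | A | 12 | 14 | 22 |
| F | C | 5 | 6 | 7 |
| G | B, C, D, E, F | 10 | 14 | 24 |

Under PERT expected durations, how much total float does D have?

te_A = (3 + 4·8 + 19)/6 = 54/6 = 9
te_B = (4 + 4·6 + 20)/6 = 48/6 = 8
te_C = (5 + 4·6 + 19)/6 = 48/6 = 8
te_D = (1 + 4·2 + 15)/6 = 24/6 = 4
te_E = (12 + 4·14 + 22)/6 = 90/6 = 15
te_F = (5 + 4·6 + 7)/6 = 36/6 = 6
te_G = (10 + 4·14 + 24)/6 = 90/6 = 15

Forward pass:
ES_A = 0; EF_A = 9
ES_B = 0; EF_B = 8
ES_C = 0; EF_C = 8
ES_D = 8; EF_D = 8+4 = 12
ES_E = 9; EF_E = 9+15 = 24
ES_F = 8; EF_F = 8+6 = 14
ES_G = max(EF_B=8, EF_C=8, EF_D=12, EF_E=24, EF_F=14) = 24; EF_G = 24+15 = 39
Expected project duration μ = 39 days. Critical path: A → E → G.

Backward pass:
LF_G = 39; LS_G = 39−15 = 24
LF_F = LS_G = 24; LS_F = 24−6 = 18
LF_E = LS_G = 24; LS_E = 24−15 = 9
LF_D = LS_G = 24; LS_D = 24−4 = 20
LF_C = min(LS_D=20, LS_F=18, LS_G=24) = 18; LS_C = 18−8 = 10
LF_B = LS_G = 24; LS_B = 24−8 = 16
LF_A = LS_E = 9; LS_A = 9−9 = 0
Slack_D = LS_D − ES_D = 20 − 8 = 12

12 days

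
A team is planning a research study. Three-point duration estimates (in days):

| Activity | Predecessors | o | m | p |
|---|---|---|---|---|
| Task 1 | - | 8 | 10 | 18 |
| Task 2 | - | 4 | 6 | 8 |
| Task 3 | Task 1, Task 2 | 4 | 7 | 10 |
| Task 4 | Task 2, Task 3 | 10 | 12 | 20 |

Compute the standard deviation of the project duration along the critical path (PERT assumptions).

te_Task 1 = (8 + 4·10 + 18)/6 = 66/6 = 11; σ²_Task 1 = ((18−8)/6)² = 2.778
te_Task 2 = (4 + 4·6 + 8)/6 = 36/6 = 6; σ²_Task 2 = ((8−4)/6)² = 0.444
te_Task 3 = (4 + 4·7 + 10)/6 = 42/6 = 7; σ²_Task 3 = ((10−4)/6)² = 1.000
te_Task 4 = (10 + 4·12 + 20)/6 = 78/6 = 13; σ²_Task 4 = ((20−10)/6)² = 2.778

Forward pass:
ES_Task 1 = 0; EF_Task 1 = 11
ES_Task 2 = 0; EF_Task 2 = 6
ES_Task 3 = max(EF_Task 1=11, EF_Task 2=6) = 11; EF_Task 3 = 11+7 = 18
ES_Task 4 = max(EF_Task 2=6, EF_Task 3=18) = 18; EF_Task 4 = 18+13 = 31
Expected project duration μ = 31 days. Critical path: Task 1 → Task 3 → Task 4.

Variance along critical path = 2.778 + 1.000 + 2.778 = 6.556
σ = √6.556 = 2.560 days

2.56 days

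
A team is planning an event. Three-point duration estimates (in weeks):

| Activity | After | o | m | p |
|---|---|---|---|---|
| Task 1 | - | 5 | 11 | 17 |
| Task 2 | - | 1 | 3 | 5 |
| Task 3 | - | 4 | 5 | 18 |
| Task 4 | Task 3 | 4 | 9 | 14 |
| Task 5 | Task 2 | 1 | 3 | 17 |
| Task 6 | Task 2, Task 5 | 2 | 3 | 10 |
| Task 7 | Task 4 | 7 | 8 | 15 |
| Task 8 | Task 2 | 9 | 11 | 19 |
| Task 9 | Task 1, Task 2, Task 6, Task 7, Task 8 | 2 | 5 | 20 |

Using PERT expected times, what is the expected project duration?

32 weeks

te_Task 1 = (5 + 4·11 + 17)/6 = 66/6 = 11
te_Task 2 = (1 + 4·3 + 5)/6 = 18/6 = 3
te_Task 3 = (4 + 4·5 + 18)/6 = 42/6 = 7
te_Task 4 = (4 + 4·9 + 14)/6 = 54/6 = 9
te_Task 5 = (1 + 4·3 + 17)/6 = 30/6 = 5
te_Task 6 = (2 + 4·3 + 10)/6 = 24/6 = 4
te_Task 7 = (7 + 4·8 + 15)/6 = 54/6 = 9
te_Task 8 = (9 + 4·11 + 19)/6 = 72/6 = 12
te_Task 9 = (2 + 4·5 + 20)/6 = 42/6 = 7

Forward pass:
ES_Task 1 = 0; EF_Task 1 = 11
ES_Task 2 = 0; EF_Task 2 = 3
ES_Task 3 = 0; EF_Task 3 = 7
ES_Task 4 = 7; EF_Task 4 = 7+9 = 16
ES_Task 5 = 3; EF_Task 5 = 3+5 = 8
ES_Task 6 = max(EF_Task 2=3, EF_Task 5=8) = 8; EF_Task 6 = 8+4 = 12
ES_Task 7 = 16; EF_Task 7 = 16+9 = 25
ES_Task 8 = 3; EF_Task 8 = 3+12 = 15
ES_Task 9 = max(EF_Task 1=11, EF_Task 2=3, EF_Task 6=12, EF_Task 7=25, EF_Task 8=15) = 25; EF_Task 9 = 25+7 = 32
Expected project duration μ = 32 weeks. Critical path: Task 3 → Task 4 → Task 7 → Task 9.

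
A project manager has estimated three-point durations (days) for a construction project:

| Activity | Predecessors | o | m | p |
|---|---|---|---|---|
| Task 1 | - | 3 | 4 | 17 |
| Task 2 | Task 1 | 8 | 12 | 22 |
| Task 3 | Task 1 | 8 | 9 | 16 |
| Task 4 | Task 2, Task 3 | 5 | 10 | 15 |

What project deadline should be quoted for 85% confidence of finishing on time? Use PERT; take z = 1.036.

te_Task 1 = (3 + 4·4 + 17)/6 = 36/6 = 6; σ²_Task 1 = ((17−3)/6)² = 5.444
te_Task 2 = (8 + 4·12 + 22)/6 = 78/6 = 13; σ²_Task 2 = ((22−8)/6)² = 5.444
te_Task 3 = (8 + 4·9 + 16)/6 = 60/6 = 10; σ²_Task 3 = ((16−8)/6)² = 1.778
te_Task 4 = (5 + 4·10 + 15)/6 = 60/6 = 10; σ²_Task 4 = ((15−5)/6)² = 2.778

Forward pass:
ES_Task 1 = 0; EF_Task 1 = 6
ES_Task 2 = 6; EF_Task 2 = 6+13 = 19
ES_Task 3 = 6; EF_Task 3 = 6+10 = 16
ES_Task 4 = max(EF_Task 2=19, EF_Task 3=16) = 19; EF_Task 4 = 19+10 = 29
Expected project duration μ = 29 days. Critical path: Task 1 → Task 2 → Task 4.

Variance along critical path = 5.444 + 5.444 + 2.778 = 13.667; σ = 3.697 days.
D = μ + z·σ = 29 + 1.036·3.697 = 32.8 days

32.8 days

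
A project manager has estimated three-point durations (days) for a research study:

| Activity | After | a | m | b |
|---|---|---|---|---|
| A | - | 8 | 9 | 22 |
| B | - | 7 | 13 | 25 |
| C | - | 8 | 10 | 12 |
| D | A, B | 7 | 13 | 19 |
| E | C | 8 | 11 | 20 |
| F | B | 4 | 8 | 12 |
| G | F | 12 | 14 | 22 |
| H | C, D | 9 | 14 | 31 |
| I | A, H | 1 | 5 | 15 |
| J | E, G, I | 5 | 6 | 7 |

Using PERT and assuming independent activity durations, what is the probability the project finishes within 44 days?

0.026

te_A = (8 + 4·9 + 22)/6 = 66/6 = 11; σ²_A = ((22−8)/6)² = 5.444
te_B = (7 + 4·13 + 25)/6 = 84/6 = 14; σ²_B = ((25−7)/6)² = 9.000
te_C = (8 + 4·10 + 12)/6 = 60/6 = 10; σ²_C = ((12−8)/6)² = 0.444
te_D = (7 + 4·13 + 19)/6 = 78/6 = 13; σ²_D = ((19−7)/6)² = 4.000
te_E = (8 + 4·11 + 20)/6 = 72/6 = 12; σ²_E = ((20−8)/6)² = 4.000
te_F = (4 + 4·8 + 12)/6 = 48/6 = 8; σ²_F = ((12−4)/6)² = 1.778
te_G = (12 + 4·14 + 22)/6 = 90/6 = 15; σ²_G = ((22−12)/6)² = 2.778
te_H = (9 + 4·14 + 31)/6 = 96/6 = 16; σ²_H = ((31−9)/6)² = 13.444
te_I = (1 + 4·5 + 15)/6 = 36/6 = 6; σ²_I = ((15−1)/6)² = 5.444
te_J = (5 + 4·6 + 7)/6 = 36/6 = 6; σ²_J = ((7−5)/6)² = 0.111

Forward pass:
ES_A = 0; EF_A = 11
ES_B = 0; EF_B = 14
ES_C = 0; EF_C = 10
ES_D = max(EF_A=11, EF_B=14) = 14; EF_D = 14+13 = 27
ES_E = 10; EF_E = 10+12 = 22
ES_F = 14; EF_F = 14+8 = 22
ES_G = 22; EF_G = 22+15 = 37
ES_H = max(EF_C=10, EF_D=27) = 27; EF_H = 27+16 = 43
ES_I = max(EF_A=11, EF_H=43) = 43; EF_I = 43+6 = 49
ES_J = max(EF_E=22, EF_G=37, EF_I=49) = 49; EF_J = 49+6 = 55
Expected project duration μ = 55 days. Critical path: B → D → H → I → J.

Variance along critical path = 9.000 + 4.000 + 13.444 + 5.444 + 0.111 = 32.000; σ = √32.000 = 5.657 days.
Z = (44 − 55) / 5.657 = -1.945
P(T ≤ 44) = Φ(-1.945) ≈ 0.026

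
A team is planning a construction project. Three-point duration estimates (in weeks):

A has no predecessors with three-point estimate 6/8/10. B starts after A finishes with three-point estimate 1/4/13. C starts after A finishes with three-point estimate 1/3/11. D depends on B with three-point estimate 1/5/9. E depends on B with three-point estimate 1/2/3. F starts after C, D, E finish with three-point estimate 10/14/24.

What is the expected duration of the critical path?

33 weeks

te_A = (6 + 4·8 + 10)/6 = 48/6 = 8
te_B = (1 + 4·4 + 13)/6 = 30/6 = 5
te_C = (1 + 4·3 + 11)/6 = 24/6 = 4
te_D = (1 + 4·5 + 9)/6 = 30/6 = 5
te_E = (1 + 4·2 + 3)/6 = 12/6 = 2
te_F = (10 + 4·14 + 24)/6 = 90/6 = 15

Forward pass:
ES_A = 0; EF_A = 8
ES_B = 8; EF_B = 8+5 = 13
ES_C = 8; EF_C = 8+4 = 12
ES_D = 13; EF_D = 13+5 = 18
ES_E = 13; EF_E = 13+2 = 15
ES_F = max(EF_C=12, EF_D=18, EF_E=15) = 18; EF_F = 18+15 = 33
Expected project duration μ = 33 weeks. Critical path: A → B → D → F.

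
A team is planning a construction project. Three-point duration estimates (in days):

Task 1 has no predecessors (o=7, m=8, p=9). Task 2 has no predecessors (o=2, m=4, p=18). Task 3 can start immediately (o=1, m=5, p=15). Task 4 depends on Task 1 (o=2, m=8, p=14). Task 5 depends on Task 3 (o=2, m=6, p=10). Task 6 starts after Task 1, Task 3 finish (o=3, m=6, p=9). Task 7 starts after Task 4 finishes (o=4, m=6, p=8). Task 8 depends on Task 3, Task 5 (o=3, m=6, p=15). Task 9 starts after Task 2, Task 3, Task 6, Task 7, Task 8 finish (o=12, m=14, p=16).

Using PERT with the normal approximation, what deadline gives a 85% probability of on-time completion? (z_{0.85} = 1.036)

38.3 days

te_Task 1 = (7 + 4·8 + 9)/6 = 48/6 = 8; σ²_Task 1 = ((9−7)/6)² = 0.111
te_Task 2 = (2 + 4·4 + 18)/6 = 36/6 = 6; σ²_Task 2 = ((18−2)/6)² = 7.111
te_Task 3 = (1 + 4·5 + 15)/6 = 36/6 = 6; σ²_Task 3 = ((15−1)/6)² = 5.444
te_Task 4 = (2 + 4·8 + 14)/6 = 48/6 = 8; σ²_Task 4 = ((14−2)/6)² = 4.000
te_Task 5 = (2 + 4·6 + 10)/6 = 36/6 = 6; σ²_Task 5 = ((10−2)/6)² = 1.778
te_Task 6 = (3 + 4·6 + 9)/6 = 36/6 = 6; σ²_Task 6 = ((9−3)/6)² = 1.000
te_Task 7 = (4 + 4·6 + 8)/6 = 36/6 = 6; σ²_Task 7 = ((8−4)/6)² = 0.444
te_Task 8 = (3 + 4·6 + 15)/6 = 42/6 = 7; σ²_Task 8 = ((15−3)/6)² = 4.000
te_Task 9 = (12 + 4·14 + 16)/6 = 84/6 = 14; σ²_Task 9 = ((16−12)/6)² = 0.444

Forward pass:
ES_Task 1 = 0; EF_Task 1 = 8
ES_Task 2 = 0; EF_Task 2 = 6
ES_Task 3 = 0; EF_Task 3 = 6
ES_Task 4 = 8; EF_Task 4 = 8+8 = 16
ES_Task 5 = 6; EF_Task 5 = 6+6 = 12
ES_Task 6 = max(EF_Task 1=8, EF_Task 3=6) = 8; EF_Task 6 = 8+6 = 14
ES_Task 7 = 16; EF_Task 7 = 16+6 = 22
ES_Task 8 = max(EF_Task 3=6, EF_Task 5=12) = 12; EF_Task 8 = 12+7 = 19
ES_Task 9 = max(EF_Task 2=6, EF_Task 3=6, EF_Task 6=14, EF_Task 7=22, EF_Task 8=19) = 22; EF_Task 9 = 22+14 = 36
Expected project duration μ = 36 days. Critical path: Task 1 → Task 4 → Task 7 → Task 9.

Variance along critical path = 0.111 + 4.000 + 0.444 + 0.444 = 5.000; σ = 2.236 days.
D = μ + z·σ = 36 + 1.036·2.236 = 38.3 days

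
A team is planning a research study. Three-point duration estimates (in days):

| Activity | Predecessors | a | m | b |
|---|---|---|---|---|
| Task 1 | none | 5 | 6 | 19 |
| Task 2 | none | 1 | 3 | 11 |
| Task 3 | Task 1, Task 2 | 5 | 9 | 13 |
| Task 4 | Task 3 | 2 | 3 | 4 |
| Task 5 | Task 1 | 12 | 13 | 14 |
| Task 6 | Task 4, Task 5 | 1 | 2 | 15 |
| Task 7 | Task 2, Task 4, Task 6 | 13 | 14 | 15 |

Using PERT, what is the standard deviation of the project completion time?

te_Task 1 = (5 + 4·6 + 19)/6 = 48/6 = 8; σ²_Task 1 = ((19−5)/6)² = 5.444
te_Task 2 = (1 + 4·3 + 11)/6 = 24/6 = 4; σ²_Task 2 = ((11−1)/6)² = 2.778
te_Task 3 = (5 + 4·9 + 13)/6 = 54/6 = 9; σ²_Task 3 = ((13−5)/6)² = 1.778
te_Task 4 = (2 + 4·3 + 4)/6 = 18/6 = 3; σ²_Task 4 = ((4−2)/6)² = 0.111
te_Task 5 = (12 + 4·13 + 14)/6 = 78/6 = 13; σ²_Task 5 = ((14−12)/6)² = 0.111
te_Task 6 = (1 + 4·2 + 15)/6 = 24/6 = 4; σ²_Task 6 = ((15−1)/6)² = 5.444
te_Task 7 = (13 + 4·14 + 15)/6 = 84/6 = 14; σ²_Task 7 = ((15−13)/6)² = 0.111

Forward pass:
ES_Task 1 = 0; EF_Task 1 = 8
ES_Task 2 = 0; EF_Task 2 = 4
ES_Task 3 = max(EF_Task 1=8, EF_Task 2=4) = 8; EF_Task 3 = 8+9 = 17
ES_Task 4 = 17; EF_Task 4 = 17+3 = 20
ES_Task 5 = 8; EF_Task 5 = 8+13 = 21
ES_Task 6 = max(EF_Task 4=20, EF_Task 5=21) = 21; EF_Task 6 = 21+4 = 25
ES_Task 7 = max(EF_Task 2=4, EF_Task 4=20, EF_Task 6=25) = 25; EF_Task 7 = 25+14 = 39
Expected project duration μ = 39 days. Critical path: Task 1 → Task 5 → Task 6 → Task 7.

Variance along critical path = 5.444 + 0.111 + 5.444 + 0.111 = 11.111
σ = √11.111 = 3.333 days

3.33 days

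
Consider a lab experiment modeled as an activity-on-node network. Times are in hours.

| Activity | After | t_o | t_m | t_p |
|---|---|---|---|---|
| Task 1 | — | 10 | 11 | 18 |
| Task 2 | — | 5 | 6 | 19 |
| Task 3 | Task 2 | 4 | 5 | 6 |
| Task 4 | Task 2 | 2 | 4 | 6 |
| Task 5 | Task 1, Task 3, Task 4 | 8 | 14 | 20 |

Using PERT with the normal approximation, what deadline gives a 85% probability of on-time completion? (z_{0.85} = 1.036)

30.2 hours

te_Task 1 = (10 + 4·11 + 18)/6 = 72/6 = 12; σ²_Task 1 = ((18−10)/6)² = 1.778
te_Task 2 = (5 + 4·6 + 19)/6 = 48/6 = 8; σ²_Task 2 = ((19−5)/6)² = 5.444
te_Task 3 = (4 + 4·5 + 6)/6 = 30/6 = 5; σ²_Task 3 = ((6−4)/6)² = 0.111
te_Task 4 = (2 + 4·4 + 6)/6 = 24/6 = 4; σ²_Task 4 = ((6−2)/6)² = 0.444
te_Task 5 = (8 + 4·14 + 20)/6 = 84/6 = 14; σ²_Task 5 = ((20−8)/6)² = 4.000

Forward pass:
ES_Task 1 = 0; EF_Task 1 = 12
ES_Task 2 = 0; EF_Task 2 = 8
ES_Task 3 = 8; EF_Task 3 = 8+5 = 13
ES_Task 4 = 8; EF_Task 4 = 8+4 = 12
ES_Task 5 = max(EF_Task 1=12, EF_Task 3=13, EF_Task 4=12) = 13; EF_Task 5 = 13+14 = 27
Expected project duration μ = 27 hours. Critical path: Task 2 → Task 3 → Task 5.

Variance along critical path = 5.444 + 0.111 + 4.000 = 9.556; σ = 3.091 hours.
D = μ + z·σ = 27 + 1.036·3.091 = 30.2 hours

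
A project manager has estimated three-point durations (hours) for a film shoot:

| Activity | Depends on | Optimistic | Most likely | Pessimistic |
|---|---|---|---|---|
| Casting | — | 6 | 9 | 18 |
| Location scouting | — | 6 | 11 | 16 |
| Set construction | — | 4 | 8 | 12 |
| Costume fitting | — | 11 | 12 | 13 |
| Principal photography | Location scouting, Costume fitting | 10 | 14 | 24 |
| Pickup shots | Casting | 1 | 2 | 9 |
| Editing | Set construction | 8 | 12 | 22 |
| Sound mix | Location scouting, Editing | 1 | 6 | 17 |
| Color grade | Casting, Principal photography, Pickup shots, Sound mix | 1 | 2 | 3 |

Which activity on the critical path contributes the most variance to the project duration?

te_Casting = (6 + 4·9 + 18)/6 = 60/6 = 10; σ²_Casting = ((18−6)/6)² = 4.000
te_Location scouting = (6 + 4·11 + 16)/6 = 66/6 = 11; σ²_Location scouting = ((16−6)/6)² = 2.778
te_Set construction = (4 + 4·8 + 12)/6 = 48/6 = 8; σ²_Set construction = ((12−4)/6)² = 1.778
te_Costume fitting = (11 + 4·12 + 13)/6 = 72/6 = 12; σ²_Costume fitting = ((13−11)/6)² = 0.111
te_Principal photography = (10 + 4·14 + 24)/6 = 90/6 = 15; σ²_Principal photography = ((24−10)/6)² = 5.444
te_Pickup shots = (1 + 4·2 + 9)/6 = 18/6 = 3; σ²_Pickup shots = ((9−1)/6)² = 1.778
te_Editing = (8 + 4·12 + 22)/6 = 78/6 = 13; σ²_Editing = ((22−8)/6)² = 5.444
te_Sound mix = (1 + 4·6 + 17)/6 = 42/6 = 7; σ²_Sound mix = ((17−1)/6)² = 7.111
te_Color grade = (1 + 4·2 + 3)/6 = 12/6 = 2; σ²_Color grade = ((3−1)/6)² = 0.111

Forward pass:
ES_Casting = 0; EF_Casting = 10
ES_Location scouting = 0; EF_Location scouting = 11
ES_Set construction = 0; EF_Set construction = 8
ES_Costume fitting = 0; EF_Costume fitting = 12
ES_Principal photography = max(EF_Location scouting=11, EF_Costume fitting=12) = 12; EF_Principal photography = 12+15 = 27
ES_Pickup shots = 10; EF_Pickup shots = 10+3 = 13
ES_Editing = 8; EF_Editing = 8+13 = 21
ES_Sound mix = max(EF_Location scouting=11, EF_Editing=21) = 21; EF_Sound mix = 21+7 = 28
ES_Color grade = max(EF_Casting=10, EF_Principal photography=27, EF_Pickup shots=13, EF_Sound mix=28) = 28; EF_Color grade = 28+2 = 30
Expected project duration μ = 30 hours. Critical path: Set construction → Editing → Sound mix → Color grade.

Variances on critical path: σ²_Set construction=1.778, σ²_Editing=5.444, σ²_Sound mix=7.111, σ²_Color grade=0.111.
Largest is σ²_Sound mix = 7.111.

Sound mix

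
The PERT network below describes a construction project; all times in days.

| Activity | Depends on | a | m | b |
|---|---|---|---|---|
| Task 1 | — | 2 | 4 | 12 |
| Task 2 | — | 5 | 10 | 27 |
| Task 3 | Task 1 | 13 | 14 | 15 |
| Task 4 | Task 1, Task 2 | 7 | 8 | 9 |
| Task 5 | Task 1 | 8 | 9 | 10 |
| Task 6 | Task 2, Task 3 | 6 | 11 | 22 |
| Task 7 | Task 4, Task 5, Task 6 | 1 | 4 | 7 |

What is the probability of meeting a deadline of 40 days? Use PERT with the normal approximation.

0.934

te_Task 1 = (2 + 4·4 + 12)/6 = 30/6 = 5; σ²_Task 1 = ((12−2)/6)² = 2.778
te_Task 2 = (5 + 4·10 + 27)/6 = 72/6 = 12; σ²_Task 2 = ((27−5)/6)² = 13.444
te_Task 3 = (13 + 4·14 + 15)/6 = 84/6 = 14; σ²_Task 3 = ((15−13)/6)² = 0.111
te_Task 4 = (7 + 4·8 + 9)/6 = 48/6 = 8; σ²_Task 4 = ((9−7)/6)² = 0.111
te_Task 5 = (8 + 4·9 + 10)/6 = 54/6 = 9; σ²_Task 5 = ((10−8)/6)² = 0.111
te_Task 6 = (6 + 4·11 + 22)/6 = 72/6 = 12; σ²_Task 6 = ((22−6)/6)² = 7.111
te_Task 7 = (1 + 4·4 + 7)/6 = 24/6 = 4; σ²_Task 7 = ((7−1)/6)² = 1.000

Forward pass:
ES_Task 1 = 0; EF_Task 1 = 5
ES_Task 2 = 0; EF_Task 2 = 12
ES_Task 3 = 5; EF_Task 3 = 5+14 = 19
ES_Task 4 = max(EF_Task 1=5, EF_Task 2=12) = 12; EF_Task 4 = 12+8 = 20
ES_Task 5 = 5; EF_Task 5 = 5+9 = 14
ES_Task 6 = max(EF_Task 2=12, EF_Task 3=19) = 19; EF_Task 6 = 19+12 = 31
ES_Task 7 = max(EF_Task 4=20, EF_Task 5=14, EF_Task 6=31) = 31; EF_Task 7 = 31+4 = 35
Expected project duration μ = 35 days. Critical path: Task 1 → Task 3 → Task 6 → Task 7.

Variance along critical path = 2.778 + 0.111 + 7.111 + 1.000 = 11.000; σ = √11.000 = 3.317 days.
Z = (40 − 35) / 3.317 = 1.508
P(T ≤ 40) = Φ(1.508) ≈ 0.934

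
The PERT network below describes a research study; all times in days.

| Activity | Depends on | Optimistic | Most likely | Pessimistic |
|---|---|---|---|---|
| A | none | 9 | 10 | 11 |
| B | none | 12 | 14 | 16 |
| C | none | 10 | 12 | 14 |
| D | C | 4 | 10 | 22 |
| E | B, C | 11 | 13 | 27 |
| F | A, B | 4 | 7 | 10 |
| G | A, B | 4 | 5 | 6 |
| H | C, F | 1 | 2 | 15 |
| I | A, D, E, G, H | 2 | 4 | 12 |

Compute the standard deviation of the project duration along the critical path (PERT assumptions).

te_A = (9 + 4·10 + 11)/6 = 60/6 = 10; σ²_A = ((11−9)/6)² = 0.111
te_B = (12 + 4·14 + 16)/6 = 84/6 = 14; σ²_B = ((16−12)/6)² = 0.444
te_C = (10 + 4·12 + 14)/6 = 72/6 = 12; σ²_C = ((14−10)/6)² = 0.444
te_D = (4 + 4·10 + 22)/6 = 66/6 = 11; σ²_D = ((22−4)/6)² = 9.000
te_E = (11 + 4·13 + 27)/6 = 90/6 = 15; σ²_E = ((27−11)/6)² = 7.111
te_F = (4 + 4·7 + 10)/6 = 42/6 = 7; σ²_F = ((10−4)/6)² = 1.000
te_G = (4 + 4·5 + 6)/6 = 30/6 = 5; σ²_G = ((6−4)/6)² = 0.111
te_H = (1 + 4·2 + 15)/6 = 24/6 = 4; σ²_H = ((15−1)/6)² = 5.444
te_I = (2 + 4·4 + 12)/6 = 30/6 = 5; σ²_I = ((12−2)/6)² = 2.778

Forward pass:
ES_A = 0; EF_A = 10
ES_B = 0; EF_B = 14
ES_C = 0; EF_C = 12
ES_D = 12; EF_D = 12+11 = 23
ES_E = max(EF_B=14, EF_C=12) = 14; EF_E = 14+15 = 29
ES_F = max(EF_A=10, EF_B=14) = 14; EF_F = 14+7 = 21
ES_G = max(EF_A=10, EF_B=14) = 14; EF_G = 14+5 = 19
ES_H = max(EF_C=12, EF_F=21) = 21; EF_H = 21+4 = 25
ES_I = max(EF_A=10, EF_D=23, EF_E=29, EF_G=19, EF_H=25) = 29; EF_I = 29+5 = 34
Expected project duration μ = 34 days. Critical path: B → E → I.

Variance along critical path = 0.444 + 7.111 + 2.778 = 10.333
σ = √10.333 = 3.215 days

3.21 days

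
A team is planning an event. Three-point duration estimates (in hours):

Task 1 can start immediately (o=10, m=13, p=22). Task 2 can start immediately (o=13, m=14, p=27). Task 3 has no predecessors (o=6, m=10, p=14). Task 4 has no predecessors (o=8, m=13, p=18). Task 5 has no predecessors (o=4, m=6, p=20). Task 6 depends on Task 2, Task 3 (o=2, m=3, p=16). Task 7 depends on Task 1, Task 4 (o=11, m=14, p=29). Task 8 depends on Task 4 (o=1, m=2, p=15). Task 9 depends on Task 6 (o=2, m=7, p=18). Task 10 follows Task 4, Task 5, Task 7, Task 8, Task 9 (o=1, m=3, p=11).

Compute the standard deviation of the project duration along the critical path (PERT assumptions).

te_Task 1 = (10 + 4·13 + 22)/6 = 84/6 = 14; σ²_Task 1 = ((22−10)/6)² = 4.000
te_Task 2 = (13 + 4·14 + 27)/6 = 96/6 = 16; σ²_Task 2 = ((27−13)/6)² = 5.444
te_Task 3 = (6 + 4·10 + 14)/6 = 60/6 = 10; σ²_Task 3 = ((14−6)/6)² = 1.778
te_Task 4 = (8 + 4·13 + 18)/6 = 78/6 = 13; σ²_Task 4 = ((18−8)/6)² = 2.778
te_Task 5 = (4 + 4·6 + 20)/6 = 48/6 = 8; σ²_Task 5 = ((20−4)/6)² = 7.111
te_Task 6 = (2 + 4·3 + 16)/6 = 30/6 = 5; σ²_Task 6 = ((16−2)/6)² = 5.444
te_Task 7 = (11 + 4·14 + 29)/6 = 96/6 = 16; σ²_Task 7 = ((29−11)/6)² = 9.000
te_Task 8 = (1 + 4·2 + 15)/6 = 24/6 = 4; σ²_Task 8 = ((15−1)/6)² = 5.444
te_Task 9 = (2 + 4·7 + 18)/6 = 48/6 = 8; σ²_Task 9 = ((18−2)/6)² = 7.111
te_Task 10 = (1 + 4·3 + 11)/6 = 24/6 = 4; σ²_Task 10 = ((11−1)/6)² = 2.778

Forward pass:
ES_Task 1 = 0; EF_Task 1 = 14
ES_Task 2 = 0; EF_Task 2 = 16
ES_Task 3 = 0; EF_Task 3 = 10
ES_Task 4 = 0; EF_Task 4 = 13
ES_Task 5 = 0; EF_Task 5 = 8
ES_Task 6 = max(EF_Task 2=16, EF_Task 3=10) = 16; EF_Task 6 = 16+5 = 21
ES_Task 7 = max(EF_Task 1=14, EF_Task 4=13) = 14; EF_Task 7 = 14+16 = 30
ES_Task 8 = 13; EF_Task 8 = 13+4 = 17
ES_Task 9 = 21; EF_Task 9 = 21+8 = 29
ES_Task 10 = max(EF_Task 4=13, EF_Task 5=8, EF_Task 7=30, EF_Task 8=17, EF_Task 9=29) = 30; EF_Task 10 = 30+4 = 34
Expected project duration μ = 34 hours. Critical path: Task 1 → Task 7 → Task 10.

Variance along critical path = 4.000 + 9.000 + 2.778 = 15.778
σ = √15.778 = 3.972 hours

3.97 hours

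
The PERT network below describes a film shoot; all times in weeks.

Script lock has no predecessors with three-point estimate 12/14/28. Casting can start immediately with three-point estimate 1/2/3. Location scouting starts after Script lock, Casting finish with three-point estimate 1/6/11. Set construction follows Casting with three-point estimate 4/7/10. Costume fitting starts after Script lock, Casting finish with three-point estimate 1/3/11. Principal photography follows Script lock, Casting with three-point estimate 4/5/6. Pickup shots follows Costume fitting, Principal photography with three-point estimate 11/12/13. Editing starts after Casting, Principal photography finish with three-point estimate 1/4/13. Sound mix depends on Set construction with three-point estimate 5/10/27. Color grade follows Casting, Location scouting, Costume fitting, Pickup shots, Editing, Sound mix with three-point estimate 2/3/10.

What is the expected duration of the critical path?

37 weeks

te_Script lock = (12 + 4·14 + 28)/6 = 96/6 = 16
te_Casting = (1 + 4·2 + 3)/6 = 12/6 = 2
te_Location scouting = (1 + 4·6 + 11)/6 = 36/6 = 6
te_Set construction = (4 + 4·7 + 10)/6 = 42/6 = 7
te_Costume fitting = (1 + 4·3 + 11)/6 = 24/6 = 4
te_Principal photography = (4 + 4·5 + 6)/6 = 30/6 = 5
te_Pickup shots = (11 + 4·12 + 13)/6 = 72/6 = 12
te_Editing = (1 + 4·4 + 13)/6 = 30/6 = 5
te_Sound mix = (5 + 4·10 + 27)/6 = 72/6 = 12
te_Color grade = (2 + 4·3 + 10)/6 = 24/6 = 4

Forward pass:
ES_Script lock = 0; EF_Script lock = 16
ES_Casting = 0; EF_Casting = 2
ES_Location scouting = max(EF_Script lock=16, EF_Casting=2) = 16; EF_Location scouting = 16+6 = 22
ES_Set construction = 2; EF_Set construction = 2+7 = 9
ES_Costume fitting = max(EF_Script lock=16, EF_Casting=2) = 16; EF_Costume fitting = 16+4 = 20
ES_Principal photography = max(EF_Script lock=16, EF_Casting=2) = 16; EF_Principal photography = 16+5 = 21
ES_Pickup shots = max(EF_Costume fitting=20, EF_Principal photography=21) = 21; EF_Pickup shots = 21+12 = 33
ES_Editing = max(EF_Casting=2, EF_Principal photography=21) = 21; EF_Editing = 21+5 = 26
ES_Sound mix = 9; EF_Sound mix = 9+12 = 21
ES_Color grade = max(EF_Casting=2, EF_Location scouting=22, EF_Costume fitting=20, EF_Pickup shots=33, EF_Editing=26, EF_Sound mix=21) = 33; EF_Color grade = 33+4 = 37
Expected project duration μ = 37 weeks. Critical path: Script lock → Principal photography → Pickup shots → Color grade.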